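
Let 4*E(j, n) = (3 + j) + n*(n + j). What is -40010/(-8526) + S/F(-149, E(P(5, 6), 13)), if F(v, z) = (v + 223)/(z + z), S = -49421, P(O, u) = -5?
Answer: -10743287503/315462 ≈ -34056.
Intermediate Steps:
E(j, n) = ¾ + j/4 + n*(j + n)/4 (E(j, n) = ((3 + j) + n*(n + j))/4 = ((3 + j) + n*(j + n))/4 = (3 + j + n*(j + n))/4 = ¾ + j/4 + n*(j + n)/4)
F(v, z) = (223 + v)/(2*z) (F(v, z) = (223 + v)/((2*z)) = (223 + v)*(1/(2*z)) = (223 + v)/(2*z))
-40010/(-8526) + S/F(-149, E(P(5, 6), 13)) = -40010/(-8526) - 49421*2*(¾ + (¼)*(-5) + (¼)*13² + (¼)*(-5)*13)/(223 - 149) = -40010*(-1/8526) - 49421/((½)*74/(¾ - 5/4 + (¼)*169 - 65/4)) = 20005/4263 - 49421/((½)*74/(¾ - 5/4 + 169/4 - 65/4)) = 20005/4263 - 49421/((½)*74/(51/2)) = 20005/4263 - 49421/((½)*(2/51)*74) = 20005/4263 - 49421/74/51 = 20005/4263 - 49421*51/74 = 20005/4263 - 2520471/74 = -10743287503/315462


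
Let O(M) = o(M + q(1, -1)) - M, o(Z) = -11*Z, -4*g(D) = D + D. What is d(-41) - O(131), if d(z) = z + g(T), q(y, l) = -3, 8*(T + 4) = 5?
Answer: 23995/16 ≈ 1499.7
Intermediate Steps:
T = -27/8 (T = -4 + (⅛)*5 = -4 + 5/8 = -27/8 ≈ -3.3750)
g(D) = -D/2 (g(D) = -(D + D)/4 = -D/2)
d(z) = 27/16 + z (d(z) = z - ½*(-27/8) = z + 27/16 = 27/16 + z)
O(M) = 33 - 12*M (O(M) = -11*(M - 3) - M = -11*(-3 + M) - M = (33 - 11*M) - M = 33 - 12*M)
d(-41) - O(131) = (27/16 - 41) - (33 - 12*131) = -629/16 - (33 - 1572) = -629/16 - 1*(-1539) = -629/16 + 1539 = 23995/16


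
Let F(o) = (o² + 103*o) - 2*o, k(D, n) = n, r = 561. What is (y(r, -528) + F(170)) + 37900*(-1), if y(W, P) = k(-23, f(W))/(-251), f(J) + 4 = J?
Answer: 2050113/251 ≈ 8167.8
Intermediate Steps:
f(J) = -4 + J
F(o) = o² + 101*o
y(W, P) = 4/251 - W/251 (y(W, P) = (-4 + W)/(-251) = (-4 + W)*(-1/251) = 4/251 - W/251)
(y(r, -528) + F(170)) + 37900*(-1) = ((4/251 - 1/251*561) + 170*(101 + 170)) + 37900*(-1) = ((4/251 - 561/251) + 170*271) - 37900 = (-557/251 + 46070) - 37900 = 11563013/251 - 37900 = 2050113/251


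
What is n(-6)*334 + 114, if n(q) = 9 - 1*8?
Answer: 448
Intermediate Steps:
n(q) = 1 (n(q) = 9 - 8 = 1)
n(-6)*334 + 114 = 1*334 + 114 = 334 + 114 = 448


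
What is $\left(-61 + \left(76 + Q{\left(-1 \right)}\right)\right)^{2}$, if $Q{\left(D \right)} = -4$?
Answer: $121$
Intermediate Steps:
$\left(-61 + \left(76 + Q{\left(-1 \right)}\right)\right)^{2} = \left(-61 + \left(76 - 4\right)\right)^{2} = \left(-61 + 72\right)^{2} = 11^{2} = 121$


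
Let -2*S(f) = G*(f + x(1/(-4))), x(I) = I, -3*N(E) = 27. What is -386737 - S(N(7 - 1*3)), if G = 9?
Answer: -3094229/8 ≈ -3.8678e+5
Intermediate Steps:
N(E) = -9 (N(E) = -⅓*27 = -9)
S(f) = 9/8 - 9*f/2 (S(f) = -9*(f + 1/(-4))/2 = -9*(f - ¼)/2 = -9*(-¼ + f)/2 = -(-9/4 + 9*f)/2 = 9/8 - 9*f/2)
-386737 - S(N(7 - 1*3)) = -386737 - (9/8 - 9/2*(-9)) = -386737 - (9/8 + 81/2) = -386737 - 1*333/8 = -386737 - 333/8 = -3094229/8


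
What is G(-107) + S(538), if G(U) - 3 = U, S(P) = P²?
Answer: 289340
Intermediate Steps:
G(U) = 3 + U
G(-107) + S(538) = (3 - 107) + 538² = -104 + 289444 = 289340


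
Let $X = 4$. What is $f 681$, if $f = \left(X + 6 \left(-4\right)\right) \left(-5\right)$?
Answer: $68100$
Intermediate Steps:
$f = 100$ ($f = \left(4 + 6 \left(-4\right)\right) \left(-5\right) = \left(4 - 24\right) \left(-5\right) = \left(-20\right) \left(-5\right) = 100$)
$f 681 = 100 \cdot 681 = 68100$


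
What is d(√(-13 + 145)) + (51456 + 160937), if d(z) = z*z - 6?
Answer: 212519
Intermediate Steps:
d(z) = -6 + z² (d(z) = z² - 6 = -6 + z²)
d(√(-13 + 145)) + (51456 + 160937) = (-6 + (√(-13 + 145))²) + (51456 + 160937) = (-6 + (√132)²) + 212393 = (-6 + (2*√33)²) + 212393 = (-6 + 132) + 212393 = 126 + 212393 = 212519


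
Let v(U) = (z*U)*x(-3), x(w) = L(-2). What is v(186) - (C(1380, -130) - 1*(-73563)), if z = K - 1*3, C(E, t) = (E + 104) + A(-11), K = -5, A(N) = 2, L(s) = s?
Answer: -72073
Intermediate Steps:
x(w) = -2
C(E, t) = 106 + E (C(E, t) = (E + 104) + 2 = (104 + E) + 2 = 106 + E)
z = -8 (z = -5 - 1*3 = -5 - 3 = -8)
v(U) = 16*U (v(U) = -8*U*(-2) = 16*U)
v(186) - (C(1380, -130) - 1*(-73563)) = 16*186 - ((106 + 1380) - 1*(-73563)) = 2976 - (1486 + 73563) = 2976 - 1*75049 = 2976 - 75049 = -72073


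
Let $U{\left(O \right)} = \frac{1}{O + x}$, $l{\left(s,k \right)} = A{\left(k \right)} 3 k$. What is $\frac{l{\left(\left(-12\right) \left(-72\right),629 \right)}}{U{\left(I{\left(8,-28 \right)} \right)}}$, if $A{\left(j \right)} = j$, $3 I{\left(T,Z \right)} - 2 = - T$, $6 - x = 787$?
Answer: $-929360709$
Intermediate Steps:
$x = -781$ ($x = 6 - 787 = -781$)
$I{\left(T,Z \right)} = \frac{2}{3} - \frac{T}{3}$ ($I{\left(T,Z \right)} = \frac{2}{3} + \frac{\left(-1\right) T}{3} = \frac{2}{3} - \frac{T}{3}$)
$l{\left(s,k \right)} = 3 k^{2}$ ($l{\left(s,k \right)} = k 3 k = 3 k k = 3 k^{2}$)
$U{\left(O \right)} = \frac{1}{-781 + O}$ ($U{\left(O \right)} = \frac{1}{O - 781} = \frac{1}{-781 + O}$)
$\frac{l{\left(\left(-12\right) \left(-72\right),629 \right)}}{U{\left(I{\left(8,-28 \right)} \right)}} = \frac{3 \cdot 629^{2}}{\frac{1}{-781 + \left(\frac{2}{3} - \frac{8}{3}\right)}} = \frac{3 \cdot 395641}{\frac{1}{-781 + \left(\frac{2}{3} - \frac{8}{3}\right)}} = \frac{1186923}{\frac{1}{-781 - 2}} = \frac{1186923}{\frac{1}{-783}} = \frac{1186923}{- \frac{1}{783}} = 1186923 \left(-783\right) = -929360709$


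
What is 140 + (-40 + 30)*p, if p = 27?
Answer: -130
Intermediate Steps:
140 + (-40 + 30)*p = 140 + (-40 + 30)*27 = 140 - 10*27 = 140 - 270 = -130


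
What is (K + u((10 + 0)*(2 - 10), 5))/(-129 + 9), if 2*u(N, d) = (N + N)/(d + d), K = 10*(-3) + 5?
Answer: 11/40 ≈ 0.27500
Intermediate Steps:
K = -25 (K = -30 + 5 = -25)
u(N, d) = N/(2*d) (u(N, d) = ((N + N)/(d + d))/2 = ((2*N)/((2*d)))/2 = ((2*N)*(1/(2*d)))/2 = (N/d)/2 = N/(2*d))
(K + u((10 + 0)*(2 - 10), 5))/(-129 + 9) = (-25 + (½)*((10 + 0)*(2 - 10))/5)/(-129 + 9) = (-25 + (½)*(10*(-8))*(⅕))/(-120) = (-25 + (½)*(-80)*(⅕))*(-1/120) = (-25 - 8)*(-1/120) = -33*(-1/120) = 11/40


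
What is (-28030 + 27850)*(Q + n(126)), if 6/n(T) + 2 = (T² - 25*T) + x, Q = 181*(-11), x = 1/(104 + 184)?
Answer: 1313287857900/3664513 ≈ 3.5838e+5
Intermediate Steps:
x = 1/288 ≈ 0.0034722
Q = -1991
n(T) = 6/(-575/288 + T² - 25*T) (n(T) = 6/(-2 + ((T² - 25*T) + 1/288)) = 6/(-2 + (1/288 + T² - 25*T)) = 6/(-575/288 + T² - 25*T))
(-28030 + 27850)*(Q + n(126)) = (-28030 + 27850)*(-1991 + 1728/(-575 - 7200*126 + 288*126²)) = -180*(-1991 + 1728/(-575 - 907200 + 288*15876)) = -180*(-1991 + 1728/(-575 - 907200 + 4572288)) = -180*(-1991 + 1728/3664513) = -180*(-7296043655/3664513) = 1313287857900/3664513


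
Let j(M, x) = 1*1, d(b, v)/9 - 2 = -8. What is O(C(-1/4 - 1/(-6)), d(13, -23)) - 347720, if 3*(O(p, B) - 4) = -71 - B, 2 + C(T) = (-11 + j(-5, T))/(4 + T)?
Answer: -1043165/3 ≈ -3.4772e+5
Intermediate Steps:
d(b, v) = -54 (d(b, v) = 18 + 9*(-8) = 18 - 72 = -54)
j(M, x) = 1
C(T) = -2 - 10/(4 + T) (C(T) = -2 + (-11 + 1)/(4 + T) = -2 - 10/(4 + T))
O(p, B) = -59/3 - B/3 (O(p, B) = 4 + (-71 - B)/3 = 4 + (-71/3 - B/3) = -59/3 - B/3)
O(C(-1/4 - 1/(-6)), d(13, -23)) - 347720 = (-59/3 - ⅓*(-54)) - 347720 = (-59/3 + 18) - 347720 = -5/3 - 347720 = -1043165/3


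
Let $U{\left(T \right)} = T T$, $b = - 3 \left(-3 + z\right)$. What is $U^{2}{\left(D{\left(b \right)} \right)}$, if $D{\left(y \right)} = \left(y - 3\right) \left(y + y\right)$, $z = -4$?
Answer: $326653399296$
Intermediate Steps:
$b = 21$ ($b = - 3 \left(-3 - 4\right) = \left(-3\right) \left(-7\right) = 21$)
$D{\left(y \right)} = 2 y \left(-3 + y\right)$ ($D{\left(y \right)} = \left(-3 + y\right) 2 y = 2 y \left(-3 + y\right)$)
$U{\left(T \right)} = T^{2}$
$U^{2}{\left(D{\left(b \right)} \right)} = \left(\left(2 \cdot 21 \left(-3 + 21\right)\right)^{2}\right)^{2} = \left(\left(2 \cdot 21 \cdot 18\right)^{2}\right)^{2} = \left(756^{2}\right)^{2} = 571536^{2} = 326653399296$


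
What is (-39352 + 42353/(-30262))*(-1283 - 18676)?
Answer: 23769424124343/30262 ≈ 7.8545e+8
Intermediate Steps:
(-39352 + 42353/(-30262))*(-1283 - 18676) = (-39352 + 42353*(-1/30262))*(-19959) = (-39352 - 42353/30262)*(-19959) = -1190912577/30262*(-19959) = 23769424124343/30262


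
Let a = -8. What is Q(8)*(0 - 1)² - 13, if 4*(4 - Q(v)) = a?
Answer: -7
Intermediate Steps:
Q(v) = 6 (Q(v) = 4 - ¼*(-8) = 4 + 2 = 6)
Q(8)*(0 - 1)² - 13 = 6*(0 - 1)² - 13 = 6*(-1)² - 13 = 6*1 - 13 = 6 - 13 = -7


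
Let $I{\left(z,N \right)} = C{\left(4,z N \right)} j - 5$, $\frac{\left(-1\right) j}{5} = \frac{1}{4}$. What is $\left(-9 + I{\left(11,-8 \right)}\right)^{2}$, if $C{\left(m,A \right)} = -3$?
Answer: $\frac{1681}{16} \approx 105.06$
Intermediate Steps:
$j = - \frac{5}{4} \approx -1.25$
$I{\left(z,N \right)} = - \frac{5}{4}$ ($I{\left(z,N \right)} = \left(-3\right) \left(- \frac{5}{4}\right) - 5 = \frac{15}{4} - 5 = - \frac{5}{4}$)
$\left(-9 + I{\left(11,-8 \right)}\right)^{2} = \left(-9 - \frac{5}{4}\right)^{2} = \left(- \frac{41}{4}\right)^{2} = \frac{1681}{16}$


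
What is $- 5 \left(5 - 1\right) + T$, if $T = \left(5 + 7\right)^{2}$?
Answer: $124$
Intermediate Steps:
$T = 144$ ($T = 12^{2} = 144$)
$- 5 \left(5 - 1\right) + T = - 5 \left(5 - 1\right) + 144 = \left(-5\right) 4 + 144 = -20 + 144 = 124$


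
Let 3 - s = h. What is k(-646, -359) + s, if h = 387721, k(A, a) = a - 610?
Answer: -388687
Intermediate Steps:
k(A, a) = -610 + a
s = -387718 (s = 3 - 1*387721 = 3 - 387721 = -387718)
k(-646, -359) + s = (-610 - 359) - 387718 = -969 - 387718 = -388687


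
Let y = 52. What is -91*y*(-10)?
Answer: 47320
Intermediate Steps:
-91*y*(-10) = -91*52*(-10) = -4732*(-10) = 47320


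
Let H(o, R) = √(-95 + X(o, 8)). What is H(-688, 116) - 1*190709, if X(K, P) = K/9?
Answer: -190709 + I*√1543/3 ≈ -1.9071e+5 + 13.094*I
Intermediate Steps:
X(K, P) = K/9 (X(K, P) = K*(⅑) = K/9)
H(o, R) = √(-95 + o/9)
H(-688, 116) - 1*190709 = √(-855 - 688)/3 - 1*190709 = √(-1543)/3 - 190709 = (I*√1543)/3 - 190709 = I*√1543/3 - 190709 = -190709 + I*√1543/3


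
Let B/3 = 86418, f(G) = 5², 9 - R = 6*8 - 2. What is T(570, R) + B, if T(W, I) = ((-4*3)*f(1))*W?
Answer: 88254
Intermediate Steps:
R = -37 (R = 9 - (6*8 - 2) = 9 - (48 - 2) = 9 - 1*46 = 9 - 46 = -37)
f(G) = 25
B = 259254 (B = 3*86418 = 259254)
T(W, I) = -300*W (T(W, I) = (-4*3*25)*W = (-12*25)*W = -300*W)
T(570, R) + B = -300*570 + 259254 = -171000 + 259254 = 88254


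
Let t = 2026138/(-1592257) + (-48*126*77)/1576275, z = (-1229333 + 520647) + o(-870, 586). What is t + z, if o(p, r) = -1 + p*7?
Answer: -597992065829240099/836611634225 ≈ -7.1478e+5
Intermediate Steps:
o(p, r) = -1 + 7*p
z = -714777 (z = (-1229333 + 520647) + (-1 + 7*(-870)) = -708686 + (-1 - 6090) = -708686 - 6091 = -714777)
t = -1311752797274/836611634225 (t = 2026138*(-1/1592257) - 6048*77*(1/1576275) = -2026138/1592257 - 465696*1/1576275 = -2026138/1592257 - 155232/525425 = -1311752797274/836611634225 ≈ -1.5679)
t + z = -1311752797274/836611634225 - 714777 = -597992065829240099/836611634225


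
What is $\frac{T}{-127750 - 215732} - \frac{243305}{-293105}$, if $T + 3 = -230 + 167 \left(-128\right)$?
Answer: $\frac{5993639597}{6711752774} \approx 0.89301$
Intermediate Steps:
$T = -21609$ ($T = -3 + \left(-230 + 167 \left(-128\right)\right) = -3 - 21606 = -21609$)
$\frac{T}{-127750 - 215732} - \frac{243305}{-293105} = - \frac{21609}{-127750 - 215732} - \frac{243305}{-293105} = - \frac{21609}{-127750 - 215732} - - \frac{48661}{58621} = - \frac{21609}{-343482} + \frac{48661}{58621} = \left(-21609\right) \left(- \frac{1}{343482}\right) + \frac{48661}{58621} = \frac{7203}{114494} + \frac{48661}{58621} = \frac{5993639597}{6711752774}$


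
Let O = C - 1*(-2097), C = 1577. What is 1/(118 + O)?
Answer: 1/3792 ≈ 0.00026371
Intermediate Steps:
O = 3674 (O = 1577 - 1*(-2097) = 1577 + 2097 = 3674)
1/(118 + O) = 1/(118 + 3674) = 1/3792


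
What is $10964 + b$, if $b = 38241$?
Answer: $49205$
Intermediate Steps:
$10964 + b = 10964 + 38241 = 49205$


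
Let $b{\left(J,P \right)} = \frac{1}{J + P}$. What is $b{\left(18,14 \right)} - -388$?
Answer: $\frac{12417}{32} \approx 388.03$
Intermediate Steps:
$b{\left(18,14 \right)} - -388 = \frac{1}{18 + 14} - -388 = \frac{1}{32} + 388 = \frac{12417}{32}$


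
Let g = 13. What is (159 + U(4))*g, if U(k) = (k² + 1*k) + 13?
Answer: 2496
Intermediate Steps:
U(k) = 13 + k + k² (U(k) = (k² + k) + 13 = (k + k²) + 13 = 13 + k + k²)
(159 + U(4))*g = (159 + (13 + 4 + 4²))*13 = (159 + (13 + 4 + 16))*13 = (159 + 33)*13 = 192*13 = 2496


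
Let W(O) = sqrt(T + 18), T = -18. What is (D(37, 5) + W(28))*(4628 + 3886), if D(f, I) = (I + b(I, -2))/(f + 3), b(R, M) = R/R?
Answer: 12771/10 ≈ 1277.1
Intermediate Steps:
b(R, M) = 1
W(O) = 0 (W(O) = sqrt(-18 + 18) = sqrt(0) = 0)
D(f, I) = (1 + I)/(3 + f) (D(f, I) = (I + 1)/(f + 3) = (1 + I)/(3 + f))
(D(37, 5) + W(28))*(4628 + 3886) = ((1 + 5)/(3 + 37) + 0)*(4628 + 3886) = (6/40 + 0)*8514 = ((1/40)*6 + 0)*8514 = (3/20 + 0)*8514 = (3/20)*8514 = 12771/10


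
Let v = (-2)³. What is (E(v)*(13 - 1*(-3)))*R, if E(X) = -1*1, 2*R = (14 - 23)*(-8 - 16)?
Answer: -1728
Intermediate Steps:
v = -8
R = 108 (R = ((14 - 23)*(-8 - 16))/2 = (-9*(-24))/2 = (½)*216 = 108)
E(X) = -1
(E(v)*(13 - 1*(-3)))*R = -(13 - 1*(-3))*108 = -(13 + 3)*108 = -1*16*108 = -16*108 = -1728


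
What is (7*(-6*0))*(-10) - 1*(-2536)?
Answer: 2536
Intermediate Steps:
(7*(-6*0))*(-10) - 1*(-2536) = (7*0)*(-10) + 2536 = 0*(-10) + 2536 = 0 + 2536 = 2536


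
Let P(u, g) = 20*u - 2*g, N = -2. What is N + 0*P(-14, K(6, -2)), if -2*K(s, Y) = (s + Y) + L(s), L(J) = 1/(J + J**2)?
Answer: -2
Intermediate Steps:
K(s, Y) = -Y/2 - s/2 - 1/(2*s*(1 + s)) (K(s, Y) = -((s + Y) + 1/(s*(1 + s)))/2 = -((Y + s) + 1/(s*(1 + s)))/2 = -(Y + s + 1/(s*(1 + s)))/2 = -Y/2 - s/2 - 1/(2*s*(1 + s)))
P(u, g) = -2*g + 20*u
N + 0*P(-14, K(6, -2)) = -2 + 0*(-(-1 + 6*(1 + 6)*(-1*(-2) - 1*6))/(6*(1 + 6)) + 20*(-14)) = -2 + 0*(-(-1 + 6*7*(2 - 6))/(6*7) - 280) = -2 + 0*(-(-1 + 6*7*(-4))/(6*7) - 280) = -2 + 0*(-(-1 - 168)/(6*7) - 280) = -2 + 0*(-(-169)/(6*7) - 280) = -2 + 0*(-2*(-169/84) - 280) = -2 + 0*(169/42 - 280) = -2 + 0*(-11591/42) = -2 + 0 = -2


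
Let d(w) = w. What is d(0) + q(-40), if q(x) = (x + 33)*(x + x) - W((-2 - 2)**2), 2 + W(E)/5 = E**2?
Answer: -710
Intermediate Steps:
W(E) = -10 + 5*E**2
q(x) = -1270 + 2*x*(33 + x) (q(x) = (x + 33)*(x + x) - (-10 + 5*((-2 - 2)**2)**2) = (33 + x)*(2*x) - (-10 + 5*((-4)**2)**2) = 2*x*(33 + x) - (-10 + 5*16**2) = 2*x*(33 + x) - (-10 + 5*256) = 2*x*(33 + x) - (-10 + 1280) = 2*x*(33 + x) - 1*1270 = 2*x*(33 + x) - 1270 = -1270 + 2*x*(33 + x))
d(0) + q(-40) = 0 + (-1270 + 2*(-40)**2 + 66*(-40)) = 0 + (-1270 + 2*1600 - 2640) = 0 + (-1270 + 3200 - 2640) = 0 - 710 = -710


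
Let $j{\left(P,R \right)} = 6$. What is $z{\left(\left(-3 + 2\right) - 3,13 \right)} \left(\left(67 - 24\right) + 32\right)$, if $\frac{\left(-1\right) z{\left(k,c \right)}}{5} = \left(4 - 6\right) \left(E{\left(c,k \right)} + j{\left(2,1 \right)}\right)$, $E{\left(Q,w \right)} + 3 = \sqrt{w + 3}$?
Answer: $2250 + 750 i \approx 2250.0 + 750.0 i$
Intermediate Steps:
$E{\left(Q,w \right)} = -3 + \sqrt{3 + w}$ ($E{\left(Q,w \right)} = -3 + \sqrt{w + 3} = -3 + \sqrt{3 + w}$)
$z{\left(k,c \right)} = 30 + 10 \sqrt{3 + k}$ ($z{\left(k,c \right)} = - 5 \left(4 - 6\right) \left(\left(-3 + \sqrt{3 + k}\right) + 6\right) = - 5 \left(- 2 \left(3 + \sqrt{3 + k}\right)\right) = - 5 \left(-6 - 2 \sqrt{3 + k}\right) = 30 + 10 \sqrt{3 + k}$)
$z{\left(\left(-3 + 2\right) - 3,13 \right)} \left(\left(67 - 24\right) + 32\right) = \left(30 + 10 \sqrt{3 + \left(\left(-3 + 2\right) - 3\right)}\right) \left(\left(67 - 24\right) + 32\right) = \left(30 + 10 \sqrt{3 - 4}\right) \left(43 + 32\right) = \left(30 + 10 \sqrt{3 - 4}\right) 75 = \left(30 + 10 \sqrt{-1}\right) 75 = \left(30 + 10 i\right) 75 = 2250 + 750 i$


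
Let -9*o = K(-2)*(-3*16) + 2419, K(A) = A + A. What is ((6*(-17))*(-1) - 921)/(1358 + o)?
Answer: -1053/1373 ≈ -0.76693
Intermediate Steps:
K(A) = 2*A
o = -2611/9 (o = -((2*(-2))*(-3*16) + 2419)/9 = -(-4*(-48) + 2419)/9 = -(192 + 2419)/9 = -1/9*2611 = -2611/9 ≈ -290.11)
((6*(-17))*(-1) - 921)/(1358 + o) = ((6*(-17))*(-1) - 921)/(1358 - 2611/9) = (-102*(-1) - 921)/(9611/9) = (102 - 921)*(9/9611) = -819*9/9611 = -1053/1373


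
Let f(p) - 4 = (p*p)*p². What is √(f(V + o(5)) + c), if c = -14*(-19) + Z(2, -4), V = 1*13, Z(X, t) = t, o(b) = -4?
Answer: √6827 ≈ 82.626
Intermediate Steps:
V = 13
f(p) = 4 + p⁴ (f(p) = 4 + (p*p)*p² = 4 + p²*p² = 4 + p⁴)
c = 262 (c = -14*(-19) - 4 = 266 - 4 = 262)
√(f(V + o(5)) + c) = √((4 + (13 - 4)⁴) + 262) = √((4 + 9⁴) + 262) = √((4 + 6561) + 262) = √(6565 + 262) = √6827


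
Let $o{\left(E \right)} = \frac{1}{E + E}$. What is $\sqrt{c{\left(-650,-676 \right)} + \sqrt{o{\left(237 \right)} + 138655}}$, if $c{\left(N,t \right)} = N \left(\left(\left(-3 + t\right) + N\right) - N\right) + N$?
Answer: $\frac{\sqrt{99014713200 + 474 \sqrt{31152451254}}}{474} \approx 664.13$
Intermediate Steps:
$o{\left(E \right)} = \frac{1}{2 E}$
$c{\left(N,t \right)} = N + N \left(-3 + t\right)$ ($c{\left(N,t \right)} = N \left(\left(-3 + N + t\right) - N\right) + N = N \left(-3 + t\right) + N = N + N \left(-3 + t\right)$)
$\sqrt{c{\left(-650,-676 \right)} + \sqrt{o{\left(237 \right)} + 138655}} = \sqrt{- 650 \left(-2 - 676\right) + \sqrt{\frac{1}{2 \cdot 237} + 138655}} = \sqrt{\left(-650\right) \left(-678\right) + \sqrt{\frac{1}{2} \cdot \frac{1}{237} + 138655}} = \sqrt{440700 + \sqrt{\frac{1}{474} + 138655}} = \sqrt{440700 + \sqrt{\frac{65722471}{474}}} = \sqrt{440700 + \frac{\sqrt{31152451254}}{474}}$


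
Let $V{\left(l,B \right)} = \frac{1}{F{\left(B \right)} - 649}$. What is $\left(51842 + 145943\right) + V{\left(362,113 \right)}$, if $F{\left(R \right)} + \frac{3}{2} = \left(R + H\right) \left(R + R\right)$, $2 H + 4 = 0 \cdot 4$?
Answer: $\frac{9665950737}{48871} \approx 1.9779 \cdot 10^{5}$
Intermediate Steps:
$H = -2$ ($H = -2 + \frac{0 \cdot 4}{2} = -2 + \frac{1}{2} \cdot 0 = -2 + 0 = -2$)
$F{\left(R \right)} = - \frac{3}{2} + 2 R \left(-2 + R\right)$ ($F{\left(R \right)} = - \frac{3}{2} + \left(R - 2\right) \left(R + R\right) = - \frac{3}{2} + \left(-2 + R\right) 2 R = - \frac{3}{2} + 2 R \left(-2 + R\right)$)
$V{\left(l,B \right)} = \frac{1}{- \frac{1301}{2} - 4 B + 2 B^{2}}$ ($V{\left(l,B \right)} = \frac{1}{\left(- \frac{3}{2} - 4 B + 2 B^{2}\right) - 649} = \frac{1}{- \frac{1301}{2} - 4 B + 2 B^{2}}$)
$\left(51842 + 145943\right) + V{\left(362,113 \right)} = \left(51842 + 145943\right) + \frac{2}{-1301 - 904 + 4 \cdot 113^{2}} = 197785 + \frac{2}{-1301 - 904 + 4 \cdot 12769} = 197785 + \frac{2}{-1301 - 904 + 51076} = 197785 + \frac{2}{48871} = \frac{9665950737}{48871}$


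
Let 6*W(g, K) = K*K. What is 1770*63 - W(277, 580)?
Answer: 166330/3 ≈ 55443.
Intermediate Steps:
W(g, K) = K**2/6 (W(g, K) = (K*K)/6 = K**2/6)
1770*63 - W(277, 580) = 1770*63 - 580**2/6 = 111510 - 336400/6 = 111510 - 1*168200/3 = 111510 - 168200/3 = 166330/3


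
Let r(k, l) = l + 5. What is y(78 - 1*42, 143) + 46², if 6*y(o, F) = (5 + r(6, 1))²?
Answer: 12817/6 ≈ 2136.2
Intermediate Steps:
r(k, l) = 5 + l
y(o, F) = 121/6 (y(o, F) = (5 + (5 + 1))²/6 = (5 + 6)²/6 = (⅙)*11² = (⅙)*121 = 121/6)
y(78 - 1*42, 143) + 46² = 121/6 + 46² = 121/6 + 2116 = 12817/6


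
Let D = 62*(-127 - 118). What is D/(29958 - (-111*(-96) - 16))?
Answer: -7595/9659 ≈ -0.78631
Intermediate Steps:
D = -15190 (D = 62*(-245) = -15190)
D/(29958 - (-111*(-96) - 16)) = -15190/(29958 - (-111*(-96) - 16)) = -15190/(29958 - (10656 - 16)) = -15190/(29958 - 1*10640) = -15190/(29958 - 10640) = -15190/19318 = -15190*1/19318 = -7595/9659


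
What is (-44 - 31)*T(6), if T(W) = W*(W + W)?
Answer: -5400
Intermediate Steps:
T(W) = 2*W² (T(W) = W*(2*W) = 2*W²)
(-44 - 31)*T(6) = (-44 - 31)*(2*6²) = -150*36 = -75*72 = -5400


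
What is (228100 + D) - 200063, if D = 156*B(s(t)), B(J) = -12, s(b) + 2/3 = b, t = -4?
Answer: 26165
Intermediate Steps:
s(b) = -⅔ + b
D = -1872 (D = 156*(-12) = -1872)
(228100 + D) - 200063 = (228100 - 1872) - 200063 = 226228 - 200063 = 26165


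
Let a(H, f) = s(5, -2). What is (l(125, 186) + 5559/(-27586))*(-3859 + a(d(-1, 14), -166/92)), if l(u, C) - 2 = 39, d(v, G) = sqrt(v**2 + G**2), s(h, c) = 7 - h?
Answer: -4340926219/27586 ≈ -1.5736e+5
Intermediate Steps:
d(v, G) = sqrt(G**2 + v**2)
a(H, f) = 2 (a(H, f) = 7 - 1*5 = 7 - 5 = 2)
l(u, C) = 41 (l(u, C) = 2 + 39 = 41)
(l(125, 186) + 5559/(-27586))*(-3859 + a(d(-1, 14), -166/92)) = (41 + 5559/(-27586))*(-3859 + 2) = (41 + 5559*(-1/27586))*(-3857) = (41 - 5559/27586)*(-3857) = (1125467/27586)*(-3857) = -4340926219/27586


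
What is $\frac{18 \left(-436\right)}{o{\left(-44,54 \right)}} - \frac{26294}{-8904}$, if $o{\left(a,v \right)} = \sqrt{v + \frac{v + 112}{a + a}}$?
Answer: $\frac{13147}{4452} - \frac{15696 \sqrt{25223}}{2293} \approx -1084.2$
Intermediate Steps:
$o{\left(a,v \right)} = \sqrt{v + \frac{112 + v}{2 a}}$
$\frac{18 \left(-436\right)}{o{\left(-44,54 \right)}} - \frac{26294}{-8904} = \frac{18 \left(-436\right)}{\frac{1}{2} \sqrt{2} \sqrt{\frac{112 + 54 + 2 \left(-44\right) 54}{-44}}} - \frac{26294}{-8904} = - \frac{7848}{\frac{1}{2} \sqrt{2} \sqrt{- \frac{112 + 54 - 4752}{44}}} - - \frac{13147}{4452} = - \frac{7848}{\frac{1}{2} \sqrt{2} \sqrt{\left(- \frac{1}{44}\right) \left(-4586\right)}} + \frac{13147}{4452} = - \frac{7848}{\frac{1}{2} \sqrt{2} \sqrt{\frac{2293}{22}}} + \frac{13147}{4452} = - \frac{7848}{\frac{1}{2} \sqrt{2} \frac{\sqrt{50446}}{22}} + \frac{13147}{4452} = - \frac{7848}{\frac{1}{22} \sqrt{25223}} + \frac{13147}{4452} = - 7848 \frac{2 \sqrt{25223}}{2293} + \frac{13147}{4452} = - \frac{15696 \sqrt{25223}}{2293} + \frac{13147}{4452} = \frac{13147}{4452} - \frac{15696 \sqrt{25223}}{2293}$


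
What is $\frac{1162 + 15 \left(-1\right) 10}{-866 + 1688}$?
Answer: $\frac{506}{411} \approx 1.2311$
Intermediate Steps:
$\frac{1162 + 15 \left(-1\right) 10}{-866 + 1688} = \frac{1162 - 150}{822} = \left(1162 - 150\right) \frac{1}{822} = 1012 \cdot \frac{1}{822} = \frac{506}{411}$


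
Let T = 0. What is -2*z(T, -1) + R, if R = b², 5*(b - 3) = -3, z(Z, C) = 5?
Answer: -106/25 ≈ -4.2400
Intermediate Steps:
b = 12/5 (b = 3 + (⅕)*(-3) = 3 - ⅗ = 12/5 ≈ 2.4000)
R = 144/25 (R = (12/5)² = 144/25 ≈ 5.7600)
-2*z(T, -1) + R = -2*5 + 144/25 = -10 + 144/25 = -106/25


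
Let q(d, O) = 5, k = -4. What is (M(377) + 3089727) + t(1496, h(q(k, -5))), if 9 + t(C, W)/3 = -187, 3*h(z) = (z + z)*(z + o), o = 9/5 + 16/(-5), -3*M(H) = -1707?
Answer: 3089708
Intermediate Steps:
M(H) = 569 (M(H) = -⅓*(-1707) = 569)
o = -7/5 (o = 9*(⅕) + 16*(-⅕) = 9/5 - 16/5 = -7/5 ≈ -1.4000)
h(z) = 2*z*(-7/5 + z)/3 (h(z) = ((z + z)*(z - 7/5))/3 = ((2*z)*(-7/5 + z))/3 = (2*z*(-7/5 + z))/3 = 2*z*(-7/5 + z)/3)
t(C, W) = -588 (t(C, W) = -27 + 3*(-187) = -27 - 561 = -588)
(M(377) + 3089727) + t(1496, h(q(k, -5))) = (569 + 3089727) - 588 = 3090296 - 588 = 3089708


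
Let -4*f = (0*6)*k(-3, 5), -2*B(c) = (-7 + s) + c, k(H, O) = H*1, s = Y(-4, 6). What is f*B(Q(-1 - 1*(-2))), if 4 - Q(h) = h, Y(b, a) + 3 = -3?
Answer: 0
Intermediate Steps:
Y(b, a) = -6 (Y(b, a) = -3 - 3 = -6)
s = -6
k(H, O) = H
Q(h) = 4 - h
B(c) = 13/2 - c/2 (B(c) = -((-7 - 6) + c)/2 = -(-13 + c)/2 = 13/2 - c/2)
f = 0 (f = -0*6*(-3)/4 = -0*(-3) = -¼*0 = 0)
f*B(Q(-1 - 1*(-2))) = 0*(13/2 - (4 - (-1 - 1*(-2)))/2) = 0*(13/2 - (4 - (-1 + 2))/2) = 0*(13/2 - (4 - 1*1)/2) = 0*(13/2 - (4 - 1)/2) = 0*(13/2 - ½*3) = 0*(13/2 - 3/2) = 0*5 = 0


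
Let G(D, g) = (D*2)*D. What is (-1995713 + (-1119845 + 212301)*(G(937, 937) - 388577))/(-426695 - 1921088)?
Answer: 1240942267097/2347783 ≈ 5.2856e+5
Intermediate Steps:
G(D, g) = 2*D² (G(D, g) = (2*D)*D = 2*D²)
(-1995713 + (-1119845 + 212301)*(G(937, 937) - 388577))/(-426695 - 1921088) = (-1995713 + (-1119845 + 212301)*(2*937² - 388577))/(-426695 - 1921088) = (-1995713 - 907544*(2*877969 - 388577))/(-2347783) = (-1995713 - 907544*(1755938 - 388577))*(-1/2347783) = (-1995713 - 907544*1367361)*(-1/2347783) = (-1995713 - 1240940271384)*(-1/2347783) = -1240942267097*(-1/2347783) = 1240942267097/2347783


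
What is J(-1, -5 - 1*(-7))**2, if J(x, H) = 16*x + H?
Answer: 196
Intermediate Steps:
J(x, H) = H + 16*x
J(-1, -5 - 1*(-7))**2 = ((-5 - 1*(-7)) + 16*(-1))**2 = ((-5 + 7) - 16)**2 = (2 - 16)**2 = (-14)**2 = 196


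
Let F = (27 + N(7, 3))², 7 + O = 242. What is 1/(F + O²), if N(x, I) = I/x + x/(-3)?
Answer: 441/24631954 ≈ 1.7904e-5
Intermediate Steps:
N(x, I) = -x/3 + I/x (N(x, I) = I/x + x*(-⅓) = I/x - x/3 = -x/3 + I/x)
O = 235 (O = -7 + 242 = 235)
F = 277729/441 (F = (27 + (-⅓*7 + 3/7))² = (27 + (-7/3 + 3*(⅐)))² = (27 + (-7/3 + 3/7))² = (27 - 40/21)² = (527/21)² = 277729/441 ≈ 629.77)
1/(F + O²) = 1/(277729/441 + 235²) = 1/(277729/441 + 55225) = 1/(24631954/441) = 441/24631954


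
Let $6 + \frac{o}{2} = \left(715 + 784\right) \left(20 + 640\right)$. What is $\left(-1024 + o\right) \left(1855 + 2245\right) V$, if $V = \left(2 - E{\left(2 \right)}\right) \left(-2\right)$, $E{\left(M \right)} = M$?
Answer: $0$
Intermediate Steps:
$o = 1978668$ ($o = -12 + 2 \left(715 + 784\right) \left(20 + 640\right) = -12 + 2 \cdot 1499 \cdot 660 = -12 + 2 \cdot 989340 = -12 + 1978680 = 1978668$)
$V = 0$ ($V = \left(2 - 2\right) \left(-2\right) = 0 \left(-2\right) = 0$)
$\left(-1024 + o\right) \left(1855 + 2245\right) V = \left(-1024 + 1978668\right) \left(1855 + 2245\right) 0 = 1977644 \cdot 4100 \cdot 0 = 8108340400 \cdot 0 = 0$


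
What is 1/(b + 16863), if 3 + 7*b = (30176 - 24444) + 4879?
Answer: 7/128649 ≈ 5.4412e-5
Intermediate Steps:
b = 10608/7 (b = -3/7 + ((30176 - 24444) + 4879)/7 = -3/7 + (5732 + 4879)/7 = -3/7 + (⅐)*10611 = -3/7 + 10611/7 = 10608/7 ≈ 1515.4)
1/(b + 16863) = 1/(10608/7 + 16863) = 1/(128649/7) = 7/128649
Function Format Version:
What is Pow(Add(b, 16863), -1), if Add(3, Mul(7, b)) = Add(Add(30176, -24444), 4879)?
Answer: Rational(7, 128649) ≈ 5.4412e-5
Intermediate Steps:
b = Rational(10608, 7) (b = Add(Rational(-3, 7), Mul(Rational(1, 7), Add(Add(30176, -24444), 4879))) = Add(Rational(-3, 7), Mul(Rational(1, 7), Add(5732, 4879))) = Add(Rational(-3, 7), Mul(Rational(1, 7), 10611)) = Add(Rational(-3, 7), Rational(10611, 7)) = Rational(10608, 7) ≈ 1515.4)
Pow(Add(b, 16863), -1) = Pow(Add(Rational(10608, 7), 16863), -1) = Pow(Rational(128649, 7), -1) = Rational(7, 128649)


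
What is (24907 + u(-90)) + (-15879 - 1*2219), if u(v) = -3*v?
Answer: 7079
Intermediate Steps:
(24907 + u(-90)) + (-15879 - 1*2219) = (24907 - 3*(-90)) + (-15879 - 1*2219) = (24907 + 270) + (-15879 - 2219) = 25177 - 18098 = 7079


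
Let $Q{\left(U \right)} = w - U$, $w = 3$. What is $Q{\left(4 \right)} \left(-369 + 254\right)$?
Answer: $115$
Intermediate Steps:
$Q{\left(U \right)} = 3 - U$
$Q{\left(4 \right)} \left(-369 + 254\right) = \left(3 - 4\right) \left(-369 + 254\right) = \left(3 - 4\right) \left(-115\right) = \left(-1\right) \left(-115\right) = 115$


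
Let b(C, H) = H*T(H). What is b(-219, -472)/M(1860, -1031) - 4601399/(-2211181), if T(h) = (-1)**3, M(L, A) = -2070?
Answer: 4240609249/2288572335 ≈ 1.8529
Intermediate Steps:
T(h) = -1
b(C, H) = -H (b(C, H) = H*(-1) = -H)
b(-219, -472)/M(1860, -1031) - 4601399/(-2211181) = -1*(-472)/(-2070) - 4601399/(-2211181) = 472*(-1/2070) - 4601399*(-1/2211181) = -236/1035 + 4601399/2211181 = 4240609249/2288572335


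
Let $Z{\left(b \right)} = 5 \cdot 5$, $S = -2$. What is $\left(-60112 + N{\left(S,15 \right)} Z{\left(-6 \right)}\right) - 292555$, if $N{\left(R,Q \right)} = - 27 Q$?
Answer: $-362792$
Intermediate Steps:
$Z{\left(b \right)} = 25$
$\left(-60112 + N{\left(S,15 \right)} Z{\left(-6 \right)}\right) - 292555 = \left(-60112 + \left(-27\right) 15 \cdot 25\right) - 292555 = \left(-60112 - 10125\right) - 292555 = -70237 - 292555 = -362792$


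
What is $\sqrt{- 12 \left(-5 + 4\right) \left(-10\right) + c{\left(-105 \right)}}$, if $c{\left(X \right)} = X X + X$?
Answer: $60 \sqrt{3} \approx 103.92$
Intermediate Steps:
$c{\left(X \right)} = X + X^{2}$ ($c{\left(X \right)} = X^{2} + X = X + X^{2}$)
$\sqrt{- 12 \left(-5 + 4\right) \left(-10\right) + c{\left(-105 \right)}} = \sqrt{- 12 \left(-5 + 4\right) \left(-10\right) - 105 \left(1 - 105\right)} = \sqrt{\left(-12\right) \left(-1\right) \left(-10\right) - -10920} = \sqrt{12 \left(-10\right) + 10920} = \sqrt{-120 + 10920} = \sqrt{10800} = 60 \sqrt{3}$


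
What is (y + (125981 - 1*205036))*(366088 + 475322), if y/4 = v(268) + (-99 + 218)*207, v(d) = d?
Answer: 17290134090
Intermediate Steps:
y = 99604 (y = 4*(268 + (-99 + 218)*207) = 4*(268 + 119*207) = 4*(268 + 24633) = 4*24901 = 99604)
(y + (125981 - 1*205036))*(366088 + 475322) = (99604 + (125981 - 1*205036))*(366088 + 475322) = (99604 + (125981 - 205036))*841410 = (99604 - 79055)*841410 = 20549*841410 = 17290134090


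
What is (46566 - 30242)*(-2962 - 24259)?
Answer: -444355604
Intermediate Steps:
(46566 - 30242)*(-2962 - 24259) = 16324*(-27221) = -444355604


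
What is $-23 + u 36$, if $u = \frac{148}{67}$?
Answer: $\frac{3787}{67} \approx 56.522$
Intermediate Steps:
$u = \frac{148}{67}$ ($u = 148 \cdot \frac{1}{67} = \frac{148}{67} \approx 2.209$)
$-23 + u 36 = -23 + \frac{148}{67} \cdot 36 = -23 + \frac{5328}{67} = \frac{3787}{67}$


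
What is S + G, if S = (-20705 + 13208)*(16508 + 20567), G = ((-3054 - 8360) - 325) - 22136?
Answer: -277985150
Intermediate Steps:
G = -33875 (G = (-11414 - 325) - 22136 = -11739 - 22136 = -33875)
S = -277951275 (S = -7497*37075 = -277951275)
S + G = -277951275 - 33875 = -277985150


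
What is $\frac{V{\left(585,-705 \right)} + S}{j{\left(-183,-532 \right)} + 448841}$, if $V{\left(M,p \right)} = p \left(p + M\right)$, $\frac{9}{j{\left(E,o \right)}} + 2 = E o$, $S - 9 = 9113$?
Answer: $\frac{9124211588}{43696466723} \approx 0.20881$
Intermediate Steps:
$S = 9122$ ($S = 9 + 9113 = 9122$)
$j{\left(E,o \right)} = \frac{9}{-2 + E o}$
$V{\left(M,p \right)} = p \left(M + p\right)$
$\frac{V{\left(585,-705 \right)} + S}{j{\left(-183,-532 \right)} + 448841} = \frac{- 705 \left(585 - 705\right) + 9122}{\frac{9}{-2 - -97356} + 448841} = \frac{\left(-705\right) \left(-120\right) + 9122}{\frac{9}{-2 + 97356} + 448841} = \frac{84600 + 9122}{\frac{9}{97354} + 448841} = \frac{93722}{9 \cdot \frac{1}{97354} + 448841} = \frac{93722}{\frac{9}{97354} + 448841} = \frac{93722}{\frac{43696466723}{97354}} = 93722 \cdot \frac{97354}{43696466723} = \frac{9124211588}{43696466723}$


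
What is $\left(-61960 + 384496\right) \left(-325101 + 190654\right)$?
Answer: $-43363997592$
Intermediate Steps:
$\left(-61960 + 384496\right) \left(-325101 + 190654\right) = 322536 \left(-134447\right) = -43363997592$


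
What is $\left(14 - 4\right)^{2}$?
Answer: $100$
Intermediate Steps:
$\left(14 - 4\right)^{2} = 10^{2} = 100$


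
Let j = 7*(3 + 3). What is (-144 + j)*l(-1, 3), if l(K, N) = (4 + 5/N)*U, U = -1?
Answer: 578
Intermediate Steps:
l(K, N) = -4 - 5/N (l(K, N) = (4 + 5/N)*(-1) = -4 - 5/N)
j = 42 (j = 7*6 = 42)
(-144 + j)*l(-1, 3) = (-144 + 42)*(-4 - 5/3) = -102*(-4 - 5*⅓) = -102*(-4 - 5/3) = -102*(-17/3) = 578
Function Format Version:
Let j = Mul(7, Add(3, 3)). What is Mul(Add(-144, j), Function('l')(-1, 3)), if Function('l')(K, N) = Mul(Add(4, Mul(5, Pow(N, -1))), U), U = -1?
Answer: 578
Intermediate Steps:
Function('l')(K, N) = Add(-4, Mul(-5, Pow(N, -1))) (Function('l')(K, N) = Mul(Add(4, Mul(5, Pow(N, -1))), -1) = Add(-4, Mul(-5, Pow(N, -1))))
j = 42 (j = Mul(7, 6) = 42)
Mul(Add(-144, j), Function('l')(-1, 3)) = Mul(Add(-144, 42), Add(-4, Mul(-5, Pow(3, -1)))) = Mul(-102, Add(-4, Mul(-5, Rational(1, 3)))) = Mul(-102, Add(-4, Rational(-5, 3))) = Mul(-102, Rational(-17, 3)) = 578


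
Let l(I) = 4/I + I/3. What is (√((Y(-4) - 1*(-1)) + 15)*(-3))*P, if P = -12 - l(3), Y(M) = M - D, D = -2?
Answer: 43*√14 ≈ 160.89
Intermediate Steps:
Y(M) = 2 + M (Y(M) = M - 1*(-2) = M + 2 = 2 + M)
l(I) = 4/I + I/3 (l(I) = 4/I + I*(⅓) = 4/I + I/3)
P = -43/3 (P = -12 - (4/3 + (⅓)*3) = -12 - (4*(⅓) + 1) = -12 - (4/3 + 1) = -12 - 1*7/3 = -12 - 7/3 = -43/3 ≈ -14.333)
(√((Y(-4) - 1*(-1)) + 15)*(-3))*P = (√(((2 - 4) - 1*(-1)) + 15)*(-3))*(-43/3) = (√((-2 + 1) + 15)*(-3))*(-43/3) = (√(-1 + 15)*(-3))*(-43/3) = (√14*(-3))*(-43/3) = -3*√14*(-43/3) = 43*√14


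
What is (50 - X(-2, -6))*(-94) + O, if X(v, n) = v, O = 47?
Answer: -4841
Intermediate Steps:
(50 - X(-2, -6))*(-94) + O = (50 - 1*(-2))*(-94) + 47 = (50 + 2)*(-94) + 47 = 52*(-94) + 47 = -4888 + 47 = -4841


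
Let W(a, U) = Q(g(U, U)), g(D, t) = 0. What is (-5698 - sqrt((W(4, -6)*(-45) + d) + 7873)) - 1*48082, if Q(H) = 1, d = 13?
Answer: -53780 - sqrt(7841) ≈ -53869.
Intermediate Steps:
W(a, U) = 1
(-5698 - sqrt((W(4, -6)*(-45) + d) + 7873)) - 1*48082 = (-5698 - sqrt((1*(-45) + 13) + 7873)) - 1*48082 = (-5698 - sqrt((-45 + 13) + 7873)) - 48082 = (-5698 - sqrt(-32 + 7873)) - 48082 = (-5698 - sqrt(7841)) - 48082 = -53780 - sqrt(7841)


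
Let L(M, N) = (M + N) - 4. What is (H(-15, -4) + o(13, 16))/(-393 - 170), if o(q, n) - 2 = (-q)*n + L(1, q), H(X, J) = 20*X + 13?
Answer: 483/563 ≈ 0.85790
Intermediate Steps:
H(X, J) = 13 + 20*X
L(M, N) = -4 + M + N
o(q, n) = -1 + q - n*q (o(q, n) = 2 + ((-q)*n + (-4 + 1 + q)) = 2 + (-n*q + (-3 + q)) = 2 + (-3 + q - n*q) = -1 + q - n*q)
(H(-15, -4) + o(13, 16))/(-393 - 170) = ((13 + 20*(-15)) + (-1 + 13 - 1*16*13))/(-393 - 170) = ((13 - 300) + (-1 + 13 - 208))/(-563) = (-287 - 196)*(-1/563) = -483*(-1/563) = 483/563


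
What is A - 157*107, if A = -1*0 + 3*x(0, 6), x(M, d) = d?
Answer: -16781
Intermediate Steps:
A = 18 (A = -1*0 + 3*6 = 0 + 18 = 18)
A - 157*107 = 18 - 157*107 = 18 - 16799 = -16781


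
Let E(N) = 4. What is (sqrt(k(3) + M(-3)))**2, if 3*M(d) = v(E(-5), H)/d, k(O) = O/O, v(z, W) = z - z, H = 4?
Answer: 1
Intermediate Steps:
v(z, W) = 0
k(O) = 1
M(d) = 0 (M(d) = (0/d)/3 = (1/3)*0 = 0)
(sqrt(k(3) + M(-3)))**2 = (sqrt(1 + 0))**2 = (sqrt(1))**2 = 1**2 = 1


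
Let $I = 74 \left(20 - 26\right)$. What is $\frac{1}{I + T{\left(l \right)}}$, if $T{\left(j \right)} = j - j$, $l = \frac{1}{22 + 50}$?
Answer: $- \frac{1}{444} \approx -0.0022523$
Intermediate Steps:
$I = -444$ ($I = 74 \left(-6\right) = -444$)
$l = \frac{1}{72} \approx 0.013889$
$T{\left(j \right)} = 0$
$\frac{1}{I + T{\left(l \right)}} = \frac{1}{-444 + 0} = \frac{1}{-444} = - \frac{1}{444}$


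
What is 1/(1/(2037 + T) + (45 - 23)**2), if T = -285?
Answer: 1752/847969 ≈ 0.0020661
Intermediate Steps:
1/(1/(2037 + T) + (45 - 23)**2) = 1/(1/(2037 - 285) + (45 - 23)**2) = 1/(1/1752 + 22**2) = 1/(1/1752 + 484) = 1/(847969/1752) = 1752/847969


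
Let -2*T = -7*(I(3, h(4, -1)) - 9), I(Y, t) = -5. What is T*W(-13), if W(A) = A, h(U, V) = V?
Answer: 637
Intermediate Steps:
T = -49 (T = -(-7)*(-5 - 9)/2 = -(-7)*(-14)/2 = -½*98 = -49)
T*W(-13) = -49*(-13) = 637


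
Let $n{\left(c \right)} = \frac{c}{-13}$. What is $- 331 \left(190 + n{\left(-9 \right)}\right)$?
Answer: $- \frac{820549}{13} \approx -63119.0$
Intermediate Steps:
$n{\left(c \right)} = - \frac{c}{13}$ ($n{\left(c \right)} = c \left(- \frac{1}{13}\right) = - \frac{c}{13}$)
$- 331 \left(190 + n{\left(-9 \right)}\right) = - 331 \left(190 - - \frac{9}{13}\right) = - 331 \left(190 + \frac{9}{13}\right) = \left(-331\right) \frac{2479}{13} = - \frac{820549}{13}$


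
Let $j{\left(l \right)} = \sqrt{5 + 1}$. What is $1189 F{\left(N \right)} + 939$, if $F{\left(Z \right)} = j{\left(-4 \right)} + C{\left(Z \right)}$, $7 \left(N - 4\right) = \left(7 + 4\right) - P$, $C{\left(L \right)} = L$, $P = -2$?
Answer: $\frac{55322}{7} + 1189 \sqrt{6} \approx 10816.0$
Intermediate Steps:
$N = \frac{41}{7}$ ($N = 4 + \frac{\left(7 + 4\right) - -2}{7} = 4 + \frac{11 + 2}{7} = 4 + \frac{1}{7} \cdot 13 = 4 + \frac{13}{7} = \frac{41}{7} \approx 5.8571$)
$j{\left(l \right)} = \sqrt{6}$
$F{\left(Z \right)} = Z + \sqrt{6}$ ($F{\left(Z \right)} = \sqrt{6} + Z = Z + \sqrt{6}$)
$1189 F{\left(N \right)} + 939 = 1189 \left(\frac{41}{7} + \sqrt{6}\right) + 939 = \left(\frac{48749}{7} + 1189 \sqrt{6}\right) + 939 = \frac{55322}{7} + 1189 \sqrt{6}$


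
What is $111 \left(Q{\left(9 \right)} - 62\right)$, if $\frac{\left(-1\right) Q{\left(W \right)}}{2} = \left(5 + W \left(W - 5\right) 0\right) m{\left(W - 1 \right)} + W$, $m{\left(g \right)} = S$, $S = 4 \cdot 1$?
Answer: $-13320$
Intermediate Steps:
$S = 4$
$m{\left(g \right)} = 4$
$Q{\left(W \right)} = -40 - 2 W$ ($Q{\left(W \right)} = - 2 \left(\left(5 + W \left(W - 5\right) 0\right) 4 + W\right) = - 2 \left(\left(5 + W \left(-5 + W\right) 0\right) 4 + W\right) = - 2 \left(\left(5 + 0\right) 4 + W\right) = - 2 \left(5 \cdot 4 + W\right) = - 2 \left(20 + W\right) = -40 - 2 W$)
$111 \left(Q{\left(9 \right)} - 62\right) = 111 \left(\left(-40 - 18\right) - 62\right) = 111 \left(-58 - 62\right) = 111 \left(-120\right) = -13320$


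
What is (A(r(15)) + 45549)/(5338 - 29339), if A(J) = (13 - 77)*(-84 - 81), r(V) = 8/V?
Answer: -56109/24001 ≈ -2.3378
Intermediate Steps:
A(J) = 10560 (A(J) = -64*(-165) = 10560)
(A(r(15)) + 45549)/(5338 - 29339) = (10560 + 45549)/(5338 - 29339) = 56109/(-24001) = 56109*(-1/24001) = -56109/24001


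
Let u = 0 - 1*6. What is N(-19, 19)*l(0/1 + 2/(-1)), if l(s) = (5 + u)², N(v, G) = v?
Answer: -19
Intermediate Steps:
u = -6 (u = 0 - 6 = -6)
l(s) = 1 (l(s) = (5 - 6)² = (-1)² = 1)
N(-19, 19)*l(0/1 + 2/(-1)) = -19*1 = -19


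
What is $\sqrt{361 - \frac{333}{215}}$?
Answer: $\frac{\sqrt{16615630}}{215} \approx 18.959$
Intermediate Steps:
$\sqrt{361 - \frac{333}{215}} = \sqrt{\frac{77282}{215}} = \frac{\sqrt{16615630}}{215}$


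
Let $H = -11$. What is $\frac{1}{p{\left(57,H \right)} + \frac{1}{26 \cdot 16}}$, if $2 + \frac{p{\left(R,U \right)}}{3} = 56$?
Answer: $\frac{416}{67393} \approx 0.0061727$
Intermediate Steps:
$p{\left(R,U \right)} = 162$ ($p{\left(R,U \right)} = -6 + 3 \cdot 56 = -6 + 168 = 162$)
$\frac{1}{p{\left(57,H \right)} + \frac{1}{26 \cdot 16}} = \frac{1}{162 + \frac{1}{26 \cdot 16}} = \frac{1}{162 + \frac{1}{416}} = \frac{1}{\frac{67393}{416}} = \frac{416}{67393}$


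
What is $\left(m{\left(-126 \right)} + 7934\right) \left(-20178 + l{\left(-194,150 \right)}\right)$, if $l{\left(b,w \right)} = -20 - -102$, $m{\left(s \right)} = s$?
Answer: $-156909568$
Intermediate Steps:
$l{\left(b,w \right)} = 82$ ($l{\left(b,w \right)} = -20 + 102 = 82$)
$\left(m{\left(-126 \right)} + 7934\right) \left(-20178 + l{\left(-194,150 \right)}\right) = \left(-126 + 7934\right) \left(-20178 + 82\right) = 7808 \left(-20096\right) = -156909568$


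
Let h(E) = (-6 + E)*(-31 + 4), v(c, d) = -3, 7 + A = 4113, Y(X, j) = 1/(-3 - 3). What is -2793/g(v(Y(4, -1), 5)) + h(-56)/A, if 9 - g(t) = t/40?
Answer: -76352443/248413 ≈ -307.36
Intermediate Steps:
Y(X, j) = -⅙ (Y(X, j) = 1/(-6) = -⅙)
A = 4106 (A = -7 + 4113 = 4106)
h(E) = 162 - 27*E (h(E) = (-6 + E)*(-27) = 162 - 27*E)
g(t) = 9 - t/40
-2793/g(v(Y(4, -1), 5)) + h(-56)/A = -2793/(9 - 1/40*(-3)) + (162 - 27*(-56))/4106 = -2793/(9 + 3/40) + (162 + 1512)*(1/4106) = -2793/363/40 + 1674*(1/4106) = -2793*40/363 + 837/2053 = -37240/121 + 837/2053 = -76352443/248413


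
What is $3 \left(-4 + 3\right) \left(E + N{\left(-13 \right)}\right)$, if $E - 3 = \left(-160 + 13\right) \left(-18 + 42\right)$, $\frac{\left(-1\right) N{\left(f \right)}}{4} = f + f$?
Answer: $10263$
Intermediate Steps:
$N{\left(f \right)} = - 8 f$ ($N{\left(f \right)} = - 4 \left(f + f\right) = - 4 \cdot 2 f = - 8 f$)
$E = -3525$ ($E = 3 + \left(-160 + 13\right) \left(-18 + 42\right) = 3 - 3528 = -3525$)
$3 \left(-4 + 3\right) \left(E + N{\left(-13 \right)}\right) = 3 \left(-4 + 3\right) \left(-3525 - -104\right) = 3 \left(-1\right) \left(-3525 + 104\right) = \left(-3\right) \left(-3421\right) = 10263$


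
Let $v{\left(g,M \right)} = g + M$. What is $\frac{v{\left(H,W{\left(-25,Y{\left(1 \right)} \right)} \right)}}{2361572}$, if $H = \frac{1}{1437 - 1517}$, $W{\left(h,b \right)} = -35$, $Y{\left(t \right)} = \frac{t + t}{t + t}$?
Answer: $- \frac{2801}{188925760} \approx -1.4826 \cdot 10^{-5}$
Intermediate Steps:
$Y{\left(t \right)} = 1$ ($Y{\left(t \right)} = \frac{2 t}{2 t} = 2 t \frac{1}{2 t} = 1$)
$H = - \frac{1}{80}$ ($H = \frac{1}{-80} = - \frac{1}{80} \approx -0.0125$)
$v{\left(g,M \right)} = M + g$
$\frac{v{\left(H,W{\left(-25,Y{\left(1 \right)} \right)} \right)}}{2361572} = \frac{-35 - \frac{1}{80}}{2361572} = \left(- \frac{2801}{80}\right) \frac{1}{2361572} = - \frac{2801}{188925760}$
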